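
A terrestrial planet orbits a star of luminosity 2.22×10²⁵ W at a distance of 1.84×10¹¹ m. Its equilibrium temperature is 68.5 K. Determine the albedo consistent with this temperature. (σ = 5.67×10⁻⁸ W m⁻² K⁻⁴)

A ≈ 0.90

Flux: S = L/(4πd²) = 2.22×10²⁵/(4π×(1.84×10¹¹)²) = 52.2 W m⁻².
From T_eq⁴ = S(1−A)/(4σ): 1−A = 4σT_eq⁴/S.
1−A = 4 × 5.67×10⁻⁸ × (68.5)⁴ / 52.2 = 0.096.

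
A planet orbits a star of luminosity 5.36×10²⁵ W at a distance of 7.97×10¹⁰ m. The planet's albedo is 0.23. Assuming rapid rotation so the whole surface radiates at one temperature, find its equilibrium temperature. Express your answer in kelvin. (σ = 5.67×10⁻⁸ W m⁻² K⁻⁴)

Flux: S = L/(4πd²) = 5.36×10²⁵/(4π×(7.97×10¹⁰)²) = 671 W m⁻².
Energy balance: absorbed = emitted ⇒ πR²·S(1−A) = 4πR²·σT_eq⁴, so T_eq⁴ = S(1−A)/(4σ).
T_eq = [671 × 0.77 / (4 × 5.67×10⁻⁸)]^(1/4) = (2.28×10⁹)^(1/4) = 219 K.

T_eq ≈ 219 K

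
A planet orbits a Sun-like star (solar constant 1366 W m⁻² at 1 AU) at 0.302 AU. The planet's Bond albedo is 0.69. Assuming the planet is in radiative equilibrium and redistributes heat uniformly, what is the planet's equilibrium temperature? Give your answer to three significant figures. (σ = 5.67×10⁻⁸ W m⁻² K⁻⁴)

T_eq ≈ 378 K

Flux at 0.302 AU: S = 1366/0.302² = 1.50×10⁴ W m⁻².
Energy balance: absorbed = emitted ⇒ πR²·S(1−A) = 4πR²·σT_eq⁴, so T_eq⁴ = S(1−A)/(4σ).
T_eq = [1.50×10⁴ × 0.31 / (4 × 5.67×10⁻⁸)]^(1/4) = (2.05×10¹⁰)^(1/4) = 378 K.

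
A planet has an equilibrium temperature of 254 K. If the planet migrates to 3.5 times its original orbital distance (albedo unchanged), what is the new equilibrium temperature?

T_eq ∝ L^(1/4) · d^(−1/2).
T′ = 254 / 3.5^(1/2) = 136 K.

T_eq ≈ 136 K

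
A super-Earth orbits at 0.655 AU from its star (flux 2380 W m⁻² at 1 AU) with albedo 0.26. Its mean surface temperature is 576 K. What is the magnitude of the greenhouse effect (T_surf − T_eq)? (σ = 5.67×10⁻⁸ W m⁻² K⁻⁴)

ΔT ≈ 209.2 K

S = 2380/0.655² = 5547 W m⁻².
T_eq = [S(1−A)/(4σ)]^(1/4) = [5547×0.74/(4×5.67×10⁻⁸)]^(1/4) = 366.8 K.
ΔT = T_surf − T_eq = 576 − 366.8.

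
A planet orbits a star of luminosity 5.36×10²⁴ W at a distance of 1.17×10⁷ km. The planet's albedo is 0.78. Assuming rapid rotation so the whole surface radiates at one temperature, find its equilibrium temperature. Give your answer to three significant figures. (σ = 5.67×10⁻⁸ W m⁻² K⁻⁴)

d = 1.17×10⁷ km = 1.17×10¹⁰ m.
Flux: S = L/(4πd²) = 5.36×10²⁴/(4π×(1.17×10¹⁰)²) = 3120 W m⁻².
Energy balance: absorbed = emitted ⇒ πR²·S(1−A) = 4πR²·σT_eq⁴, so T_eq⁴ = S(1−A)/(4σ).
T_eq = [3120 × 0.22 / (4 × 5.67×10⁻⁸)]^(1/4) = (3.02×10⁹)^(1/4) = 234 K.

T_eq ≈ 234 K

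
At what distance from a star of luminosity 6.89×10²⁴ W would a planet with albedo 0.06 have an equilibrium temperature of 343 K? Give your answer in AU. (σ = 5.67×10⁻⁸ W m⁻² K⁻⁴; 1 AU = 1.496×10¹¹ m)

d ≈ 0.0856 AU

From T_eq⁴ = L(1−A)/(16πσd²): d = √[L(1−A)/(16πσT_eq⁴)].
d = √[6.89×10²⁴ × 0.94 / (16π × 5.67×10⁻⁸ × (343)⁴)] = 1.28×10¹⁰ m = 0.0856 AU.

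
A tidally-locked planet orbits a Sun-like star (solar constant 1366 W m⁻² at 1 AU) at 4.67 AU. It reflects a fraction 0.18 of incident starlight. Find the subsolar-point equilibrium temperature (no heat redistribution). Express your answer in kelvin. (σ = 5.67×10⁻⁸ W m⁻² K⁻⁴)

Flux at 4.67 AU: S = 1366/4.67² = 62.6 W m⁻².
At the subsolar point the surface absorbs S(1−A) and emits σT⁴ per unit area — no factor of 4, since only the local patch is in balance.
T = [62.6 × 0.82 / 5.67×10⁻⁸]^(1/4) = (9.06×10⁸)^(1/4) = 173 K.

T_ss ≈ 173 K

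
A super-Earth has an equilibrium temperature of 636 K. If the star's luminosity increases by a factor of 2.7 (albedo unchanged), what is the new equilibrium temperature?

T_eq ∝ L^(1/4) · d^(−1/2).
T′ = 636 × 2.7^(1/4) = 815 K.

T_eq ≈ 815 K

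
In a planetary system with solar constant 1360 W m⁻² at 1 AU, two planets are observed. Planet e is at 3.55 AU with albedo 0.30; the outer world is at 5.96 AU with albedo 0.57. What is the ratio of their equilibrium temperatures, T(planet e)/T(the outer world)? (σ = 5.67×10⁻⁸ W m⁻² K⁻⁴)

T₁/T₂ ≈ 1.464

T_eq = [S₀(1−A)/(4σd²)]^(1/4), so T ∝ (1−A)^(1/4) / √d.
T₁ = [1360×0.70/(4×5.67×10⁻⁸×3.55²)]^(1/4) = 135.09 K.
T₂ = [1360×0.43/(4×5.67×10⁻⁸×5.96²)]^(1/4) = 92.30 K.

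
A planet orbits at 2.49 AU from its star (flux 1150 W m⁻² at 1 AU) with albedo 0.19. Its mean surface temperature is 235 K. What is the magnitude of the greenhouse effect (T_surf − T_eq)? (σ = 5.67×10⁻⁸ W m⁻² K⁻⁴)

S = 1150/2.49² = 185.5 W m⁻².
T_eq = [S(1−A)/(4σ)]^(1/4) = [185.5×0.81/(4×5.67×10⁻⁸)]^(1/4) = 160.4 K.
ΔT = T_surf − T_eq = 235 − 160.4.

ΔT ≈ 74.6 K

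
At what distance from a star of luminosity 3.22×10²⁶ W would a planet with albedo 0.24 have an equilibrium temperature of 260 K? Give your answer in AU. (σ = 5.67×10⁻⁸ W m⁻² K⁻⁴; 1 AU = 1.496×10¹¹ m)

d ≈ 0.916 AU

From T_eq⁴ = L(1−A)/(16πσd²): d = √[L(1−A)/(16πσT_eq⁴)].
d = √[3.22×10²⁶ × 0.76 / (16π × 5.67×10⁻⁸ × (260)⁴)] = 1.37×10¹¹ m = 0.916 AU.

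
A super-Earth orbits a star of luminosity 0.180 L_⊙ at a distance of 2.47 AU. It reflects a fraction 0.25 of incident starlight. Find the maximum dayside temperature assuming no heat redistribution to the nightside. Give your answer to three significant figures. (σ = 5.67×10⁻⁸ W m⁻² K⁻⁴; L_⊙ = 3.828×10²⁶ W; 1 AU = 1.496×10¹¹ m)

T_ss ≈ 152 K

d = 2.47 AU = 3.70×10¹¹ m.
L = 0.180 × 3.828×10²⁶ = 6.89×10²⁵ W.
Flux: S = L/(4πd²) = 6.89×10²⁵/(4π×(3.70×10¹¹)²) = 40.2 W m⁻².
With no redistribution each surface element balances locally: S(1−A) = σT⁴.
T = [40.2 × 0.75 / 5.67×10⁻⁸]^(1/4) = (5.31×10⁸)^(1/4) = 152 K.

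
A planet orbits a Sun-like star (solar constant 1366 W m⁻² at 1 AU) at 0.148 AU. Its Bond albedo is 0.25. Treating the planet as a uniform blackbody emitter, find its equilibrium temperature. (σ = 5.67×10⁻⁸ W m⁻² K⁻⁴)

Flux at 0.148 AU: S = 1366/0.148² = 6.24×10⁴ W m⁻².
Energy balance: absorbed = emitted ⇒ πR²·S(1−A) = 4πR²·σT_eq⁴, so T_eq⁴ = S(1−A)/(4σ).
T_eq = [6.24×10⁴ × 0.75 / (4 × 5.67×10⁻⁸)]^(1/4) = (2.06×10¹¹)^(1/4) = 674 K.

T_eq ≈ 674 K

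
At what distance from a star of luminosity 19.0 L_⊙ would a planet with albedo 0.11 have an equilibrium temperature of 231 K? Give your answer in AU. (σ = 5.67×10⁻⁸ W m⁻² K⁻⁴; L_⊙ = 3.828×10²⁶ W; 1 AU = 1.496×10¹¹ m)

L = 19.0 × 3.828×10²⁶ = 7.27×10²⁷ W.
From T_eq⁴ = L(1−A)/(16πσd²): d = √[L(1−A)/(16πσT_eq⁴)].
d = √[7.27×10²⁷ × 0.89 / (16π × 5.67×10⁻⁸ × (231)⁴)] = 8.93×10¹¹ m = 5.97 AU.

d ≈ 5.97 AU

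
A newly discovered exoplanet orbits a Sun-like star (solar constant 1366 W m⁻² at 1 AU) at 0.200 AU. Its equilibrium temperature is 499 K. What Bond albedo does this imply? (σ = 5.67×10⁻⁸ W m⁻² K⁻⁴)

Flux at 0.200 AU: S = 1366/0.200² = 3.41×10⁴ W m⁻².
From T_eq⁴ = S(1−A)/(4σ): 1−A = 4σT_eq⁴/S.
1−A = 4 × 5.67×10⁻⁸ × (499)⁴ / 3.41×10⁴ = 0.412.

A ≈ 0.59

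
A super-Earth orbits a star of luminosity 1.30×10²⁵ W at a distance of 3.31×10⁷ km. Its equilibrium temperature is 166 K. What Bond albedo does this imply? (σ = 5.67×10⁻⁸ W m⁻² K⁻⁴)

d = 3.31×10⁷ km = 3.31×10¹⁰ m.
Flux: S = L/(4πd²) = 1.30×10²⁵/(4π×(3.31×10¹⁰)²) = 944 W m⁻².
From T_eq⁴ = S(1−A)/(4σ): 1−A = 4σT_eq⁴/S.
1−A = 4 × 5.67×10⁻⁸ × (166)⁴ / 944 = 0.182.

A ≈ 0.82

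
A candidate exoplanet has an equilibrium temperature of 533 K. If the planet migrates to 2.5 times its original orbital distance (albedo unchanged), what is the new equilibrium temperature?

T_eq ∝ L^(1/4) · d^(−1/2).
T′ = 533 / 2.5^(1/2) = 337 K.

T_eq ≈ 337 K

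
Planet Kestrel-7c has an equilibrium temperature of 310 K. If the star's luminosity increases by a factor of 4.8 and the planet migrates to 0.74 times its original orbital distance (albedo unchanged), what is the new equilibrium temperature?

T_eq ≈ 533 K

T_eq ∝ L^(1/4) · d^(−1/2).
T′ = 310 × 4.8^(1/4) / 0.74^(1/2) = 533 K.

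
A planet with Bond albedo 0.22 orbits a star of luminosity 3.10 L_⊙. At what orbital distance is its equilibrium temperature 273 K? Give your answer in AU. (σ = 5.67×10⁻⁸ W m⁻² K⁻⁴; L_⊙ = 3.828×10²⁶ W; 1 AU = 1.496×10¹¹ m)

d ≈ 1.62 AU

L = 3.10 × 3.828×10²⁶ = 1.19×10²⁷ W.
From T_eq⁴ = L(1−A)/(16πσd²): d = √[L(1−A)/(16πσT_eq⁴)].
d = √[1.19×10²⁷ × 0.78 / (16π × 5.67×10⁻⁸ × (273)⁴)] = 2.42×10¹¹ m = 1.62 AU.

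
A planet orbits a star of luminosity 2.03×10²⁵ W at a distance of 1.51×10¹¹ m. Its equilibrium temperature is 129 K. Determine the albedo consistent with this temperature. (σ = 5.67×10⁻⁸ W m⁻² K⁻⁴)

A ≈ 0.11

Flux: S = L/(4πd²) = 2.03×10²⁵/(4π×(1.51×10¹¹)²) = 70.8 W m⁻².
From T_eq⁴ = S(1−A)/(4σ): 1−A = 4σT_eq⁴/S.
1−A = 4 × 5.67×10⁻⁸ × (129)⁴ / 70.8 = 0.886.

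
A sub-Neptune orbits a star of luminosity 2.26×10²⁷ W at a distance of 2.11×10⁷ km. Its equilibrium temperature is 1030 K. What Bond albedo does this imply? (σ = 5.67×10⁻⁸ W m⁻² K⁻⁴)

A ≈ 0.37

d = 2.11×10⁷ km = 2.11×10¹⁰ m.
Flux: S = L/(4πd²) = 2.26×10²⁷/(4π×(2.11×10¹⁰)²) = 4.04×10⁵ W m⁻².
From T_eq⁴ = S(1−A)/(4σ): 1−A = 4σT_eq⁴/S.
1−A = 4 × 5.67×10⁻⁸ × (1030)⁴ / 4.04×10⁵ = 0.632.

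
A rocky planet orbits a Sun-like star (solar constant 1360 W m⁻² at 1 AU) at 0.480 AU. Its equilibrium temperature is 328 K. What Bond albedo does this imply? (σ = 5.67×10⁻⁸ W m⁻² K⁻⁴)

A ≈ 0.56

Flux at 0.480 AU: S = 1360/0.480² = 5900 W m⁻².
From T_eq⁴ = S(1−A)/(4σ): 1−A = 4σT_eq⁴/S.
1−A = 4 × 5.67×10⁻⁸ × (328)⁴ / 5900 = 0.445.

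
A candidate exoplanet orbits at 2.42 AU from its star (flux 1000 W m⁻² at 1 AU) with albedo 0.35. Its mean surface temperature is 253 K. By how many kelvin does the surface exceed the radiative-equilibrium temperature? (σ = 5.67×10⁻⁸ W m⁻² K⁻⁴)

ΔT ≈ 104.3 K

S = 1000/2.42² = 170.8 W m⁻².
T_eq = [S(1−A)/(4σ)]^(1/4) = [170.8×0.65/(4×5.67×10⁻⁸)]^(1/4) = 148.7 K.
ΔT = T_surf − T_eq = 253 − 148.7.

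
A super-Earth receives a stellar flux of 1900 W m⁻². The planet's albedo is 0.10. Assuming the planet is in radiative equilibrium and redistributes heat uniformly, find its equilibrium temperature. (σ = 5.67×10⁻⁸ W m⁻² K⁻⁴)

T_eq ≈ 295 K

Energy balance: absorbed = emitted ⇒ πR²·S(1−A) = 4πR²·σT_eq⁴, so T_eq⁴ = S(1−A)/(4σ).
T_eq = [1900 × 0.90 / (4 × 5.67×10⁻⁸)]^(1/4) = (7.54×10⁹)^(1/4) = 295 K.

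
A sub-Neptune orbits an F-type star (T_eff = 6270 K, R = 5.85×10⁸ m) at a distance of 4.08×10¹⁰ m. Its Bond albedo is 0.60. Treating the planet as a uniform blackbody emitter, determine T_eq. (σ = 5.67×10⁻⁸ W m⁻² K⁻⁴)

T_eq ≈ 422 K

L = 4πR_⋆²σT_⋆⁴ = 4π(5.85×10⁸)² × 5.67×10⁻⁸ × (6270)⁴ = 3.77×10²⁶ W.
S = L/(4πd²) = 1.80×10⁴ W m⁻².
Energy balance: absorbed = emitted ⇒ πR²·S(1−A) = 4πR²·σT_eq⁴, so T_eq⁴ = S(1−A)/(4σ).
T_eq = [1.80×10⁴ × 0.40 / (4 × 5.67×10⁻⁸)]^(1/4) = (3.18×10¹⁰)^(1/4) = 422 K.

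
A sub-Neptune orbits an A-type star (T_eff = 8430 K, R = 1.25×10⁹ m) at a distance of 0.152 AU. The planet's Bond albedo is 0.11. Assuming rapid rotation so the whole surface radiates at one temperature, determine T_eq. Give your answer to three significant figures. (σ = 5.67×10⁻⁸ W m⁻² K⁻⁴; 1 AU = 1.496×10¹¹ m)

d = 0.152 AU = 2.27×10¹⁰ m.
L = 4πR_⋆²σT_⋆⁴ = 4π(1.25×10⁹)² × 5.67×10⁻⁸ × (8430)⁴ = 5.62×10²⁷ W.
S = L/(4πd²) = 8.65×10⁵ W m⁻².
Energy balance: absorbed = emitted ⇒ πR²·S(1−A) = 4πR²·σT_eq⁴, so T_eq⁴ = S(1−A)/(4σ).
T_eq = [8.65×10⁵ × 0.89 / (4 × 5.67×10⁻⁸)]^(1/4) = (3.40×10¹²)^(1/4) = 1360 K.

T_eq ≈ 1360 K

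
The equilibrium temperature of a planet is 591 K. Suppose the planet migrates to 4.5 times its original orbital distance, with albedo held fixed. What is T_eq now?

T_eq ≈ 279 K

T_eq ∝ L^(1/4) · d^(−1/2).
T′ = 591 / 4.5^(1/2) = 279 K.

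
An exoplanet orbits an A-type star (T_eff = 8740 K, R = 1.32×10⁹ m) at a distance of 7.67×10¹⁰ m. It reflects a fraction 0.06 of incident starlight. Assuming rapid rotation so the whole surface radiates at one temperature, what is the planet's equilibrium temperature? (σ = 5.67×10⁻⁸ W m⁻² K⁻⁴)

L = 4πR_⋆²σT_⋆⁴ = 4π(1.32×10⁹)² × 5.67×10⁻⁸ × (8740)⁴ = 7.24×10²⁷ W.
S = L/(4πd²) = 9.80×10⁴ W m⁻².
Energy balance: absorbed = emitted ⇒ πR²·S(1−A) = 4πR²·σT_eq⁴, so T_eq⁴ = S(1−A)/(4σ).
T_eq = [9.80×10⁴ × 0.94 / (4 × 5.67×10⁻⁸)]^(1/4) = (4.06×10¹¹)^(1/4) = 798 K.

T_eq ≈ 798 K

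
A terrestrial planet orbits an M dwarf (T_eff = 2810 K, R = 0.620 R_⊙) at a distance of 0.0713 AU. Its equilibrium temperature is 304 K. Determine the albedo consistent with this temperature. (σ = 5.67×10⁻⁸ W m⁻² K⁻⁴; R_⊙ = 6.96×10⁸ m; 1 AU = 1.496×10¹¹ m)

A ≈ 0.67

R_⋆ = 0.620 × 6.96×10⁸ = 4.32×10⁸ m.
d = 0.0713 AU = 1.07×10¹⁰ m.
L = 4πR_⋆²σT_⋆⁴ = 4π(4.32×10⁸)² × 5.67×10⁻⁸ × (2810)⁴ = 8.27×10²⁴ W.
S = L/(4πd²) = 5790 W m⁻².
From T_eq⁴ = S(1−A)/(4σ): 1−A = 4σT_eq⁴/S.
1−A = 4 × 5.67×10⁻⁸ × (304)⁴ / 5790 = 0.335.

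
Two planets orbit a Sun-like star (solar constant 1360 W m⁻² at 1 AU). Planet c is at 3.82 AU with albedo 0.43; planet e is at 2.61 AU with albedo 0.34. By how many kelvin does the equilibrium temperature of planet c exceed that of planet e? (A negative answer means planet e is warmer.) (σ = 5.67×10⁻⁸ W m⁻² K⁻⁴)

ΔT ≈ -31.5 K

T_eq = [S₀(1−A)/(4σd²)]^(1/4), so T ∝ (1−A)^(1/4) / √d.
T₁ = [1360×0.57/(4×5.67×10⁻⁸×3.82²)]^(1/4) = 123.71 K.
T₂ = [1360×0.66/(4×5.67×10⁻⁸×2.61²)]^(1/4) = 155.25 K.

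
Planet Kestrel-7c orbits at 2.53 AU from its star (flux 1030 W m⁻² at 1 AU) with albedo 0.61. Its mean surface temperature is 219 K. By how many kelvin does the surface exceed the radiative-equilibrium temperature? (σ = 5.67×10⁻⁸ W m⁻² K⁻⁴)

S = 1030/2.53² = 160.9 W m⁻².
T_eq = [S(1−A)/(4σ)]^(1/4) = [160.9×0.39/(4×5.67×10⁻⁸)]^(1/4) = 129.0 K.
ΔT = T_surf − T_eq = 219 − 129.0.

ΔT ≈ 90.0 K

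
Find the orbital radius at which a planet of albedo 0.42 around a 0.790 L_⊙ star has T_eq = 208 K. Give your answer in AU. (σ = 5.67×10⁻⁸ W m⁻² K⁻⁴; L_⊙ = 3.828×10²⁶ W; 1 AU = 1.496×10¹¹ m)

d ≈ 1.21 AU

L = 0.790 × 3.828×10²⁶ = 3.02×10²⁶ W.
From T_eq⁴ = L(1−A)/(16πσd²): d = √[L(1−A)/(16πσT_eq⁴)].
d = √[3.02×10²⁶ × 0.58 / (16π × 5.67×10⁻⁸ × (208)⁴)] = 1.81×10¹¹ m = 1.21 AU.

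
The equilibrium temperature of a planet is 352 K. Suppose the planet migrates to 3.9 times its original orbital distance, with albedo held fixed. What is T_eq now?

T_eq ∝ L^(1/4) · d^(−1/2).
T′ = 352 / 3.9^(1/2) = 178 K.

T_eq ≈ 178 K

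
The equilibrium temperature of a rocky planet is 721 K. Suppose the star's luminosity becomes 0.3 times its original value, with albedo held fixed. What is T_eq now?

T_eq ≈ 534 K

T_eq ∝ L^(1/4) · d^(−1/2).
T′ = 721 × 0.3^(1/4) = 534 K.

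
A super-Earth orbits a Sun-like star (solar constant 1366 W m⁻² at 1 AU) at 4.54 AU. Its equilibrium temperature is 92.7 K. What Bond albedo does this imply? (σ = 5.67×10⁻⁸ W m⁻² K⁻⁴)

A ≈ 0.75

Flux at 4.54 AU: S = 1366/4.54² = 66.3 W m⁻².
From T_eq⁴ = S(1−A)/(4σ): 1−A = 4σT_eq⁴/S.
1−A = 4 × 5.67×10⁻⁸ × (92.7)⁴ / 66.3 = 0.253.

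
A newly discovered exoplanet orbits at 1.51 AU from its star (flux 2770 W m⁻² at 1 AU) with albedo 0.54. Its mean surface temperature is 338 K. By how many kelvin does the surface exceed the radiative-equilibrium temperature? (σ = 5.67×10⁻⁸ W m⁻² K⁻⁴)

ΔT ≈ 115.2 K

S = 2770/1.51² = 1215 W m⁻².
T_eq = [S(1−A)/(4σ)]^(1/4) = [1215×0.46/(4×5.67×10⁻⁸)]^(1/4) = 222.8 K.
ΔT = T_surf − T_eq = 338 − 222.8.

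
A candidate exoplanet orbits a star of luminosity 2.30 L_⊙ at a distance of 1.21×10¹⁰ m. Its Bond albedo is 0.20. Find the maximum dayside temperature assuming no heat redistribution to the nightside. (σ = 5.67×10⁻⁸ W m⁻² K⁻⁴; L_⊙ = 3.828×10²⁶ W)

T_ss ≈ 1610 K

L = 2.30 × 3.828×10²⁶ = 8.80×10²⁶ W.
Flux: S = L/(4πd²) = 8.80×10²⁶/(4π×(1.21×10¹⁰)²) = 4.79×10⁵ W m⁻².
With no redistribution each surface element balances locally: S(1−A) = σT⁴.
T = [4.79×10⁵ × 0.80 / 5.67×10⁻⁸]^(1/4) = (6.75×10¹²)^(1/4) = 1610 K.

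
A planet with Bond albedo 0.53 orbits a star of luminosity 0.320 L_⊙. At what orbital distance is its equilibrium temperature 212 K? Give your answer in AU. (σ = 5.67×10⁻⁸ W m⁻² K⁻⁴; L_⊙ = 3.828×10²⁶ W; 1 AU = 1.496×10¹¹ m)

L = 0.320 × 3.828×10²⁶ = 1.22×10²⁶ W.
From T_eq⁴ = L(1−A)/(16πσd²): d = √[L(1−A)/(16πσT_eq⁴)].
d = √[1.22×10²⁶ × 0.47 / (16π × 5.67×10⁻⁸ × (212)⁴)] = 1.00×10¹¹ m = 0.668 AU.

d ≈ 0.668 AU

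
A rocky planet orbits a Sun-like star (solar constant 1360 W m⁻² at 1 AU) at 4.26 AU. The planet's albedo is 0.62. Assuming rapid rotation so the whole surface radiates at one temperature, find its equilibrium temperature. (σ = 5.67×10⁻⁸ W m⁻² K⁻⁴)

T_eq ≈ 106 K

Flux at 4.26 AU: S = 1360/4.26² = 74.9 W m⁻².
Energy balance: absorbed = emitted ⇒ πR²·S(1−A) = 4πR²·σT_eq⁴, so T_eq⁴ = S(1−A)/(4σ).
T_eq = [74.9 × 0.38 / (4 × 5.67×10⁻⁸)]^(1/4) = (1.26×10⁸)^(1/4) = 106 K.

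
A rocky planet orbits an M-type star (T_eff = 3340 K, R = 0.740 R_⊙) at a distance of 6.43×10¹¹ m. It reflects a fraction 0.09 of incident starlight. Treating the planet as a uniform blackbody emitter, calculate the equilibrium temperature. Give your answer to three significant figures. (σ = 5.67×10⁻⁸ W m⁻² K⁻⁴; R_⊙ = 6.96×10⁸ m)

R_⋆ = 0.740 × 6.96×10⁸ = 5.15×10⁸ m.
L = 4πR_⋆²σT_⋆⁴ = 4π(5.15×10⁸)² × 5.67×10⁻⁸ × (3340)⁴ = 2.35×10²⁵ W.
S = L/(4πd²) = 4.53 W m⁻².
Energy balance: absorbed = emitted ⇒ πR²·S(1−A) = 4πR²·σT_eq⁴, so T_eq⁴ = S(1−A)/(4σ).
T_eq = [4.53 × 0.91 / (4 × 5.67×10⁻⁸)]^(1/4) = (1.82×10⁷)^(1/4) = 65.3 K.

T_eq ≈ 65.3 K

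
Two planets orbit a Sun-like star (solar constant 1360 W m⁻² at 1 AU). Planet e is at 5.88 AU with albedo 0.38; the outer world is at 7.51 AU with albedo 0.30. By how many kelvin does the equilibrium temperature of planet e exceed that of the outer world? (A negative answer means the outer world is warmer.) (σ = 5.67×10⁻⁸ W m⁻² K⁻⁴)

ΔT ≈ 9.0 K

T_eq = [S₀(1−A)/(4σd²)]^(1/4), so T ∝ (1−A)^(1/4) / √d.
T₁ = [1360×0.62/(4×5.67×10⁻⁸×5.88²)]^(1/4) = 101.83 K.
T₂ = [1360×0.70/(4×5.67×10⁻⁸×7.51²)]^(1/4) = 92.88 K.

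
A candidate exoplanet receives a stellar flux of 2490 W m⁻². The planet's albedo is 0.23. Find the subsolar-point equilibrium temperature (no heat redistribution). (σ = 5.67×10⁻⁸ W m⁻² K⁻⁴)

At the subsolar point the surface absorbs S(1−A) and emits σT⁴ per unit area — no factor of 4, since only the local patch is in balance.
T = [2490 × 0.77 / 5.67×10⁻⁸]^(1/4) = (3.38×10¹⁰)^(1/4) = 429 K.

T_ss ≈ 429 K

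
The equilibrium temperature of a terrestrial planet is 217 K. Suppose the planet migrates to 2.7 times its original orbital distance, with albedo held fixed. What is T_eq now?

T_eq ∝ L^(1/4) · d^(−1/2).
T′ = 217 / 2.7^(1/2) = 132 K.

T_eq ≈ 132 K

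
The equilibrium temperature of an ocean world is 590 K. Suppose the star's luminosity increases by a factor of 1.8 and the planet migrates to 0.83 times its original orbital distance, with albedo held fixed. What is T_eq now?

T_eq ≈ 750 K

T_eq ∝ L^(1/4) · d^(−1/2).
T′ = 590 × 1.8^(1/4) / 0.83^(1/2) = 750 K.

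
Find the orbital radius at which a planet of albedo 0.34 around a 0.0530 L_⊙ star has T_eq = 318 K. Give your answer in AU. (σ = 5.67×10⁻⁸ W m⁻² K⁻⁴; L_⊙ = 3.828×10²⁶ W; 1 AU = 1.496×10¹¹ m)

d ≈ 0.143 AU

L = 0.0530 × 3.828×10²⁶ = 2.03×10²⁵ W.
From T_eq⁴ = L(1−A)/(16πσd²): d = √[L(1−A)/(16πσT_eq⁴)].
d = √[2.03×10²⁵ × 0.66 / (16π × 5.67×10⁻⁸ × (318)⁴)] = 2.14×10¹⁰ m = 0.143 AU.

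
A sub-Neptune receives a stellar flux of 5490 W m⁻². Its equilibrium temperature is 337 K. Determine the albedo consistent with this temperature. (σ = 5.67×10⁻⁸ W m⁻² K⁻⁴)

A ≈ 0.47

From T_eq⁴ = S(1−A)/(4σ): 1−A = 4σT_eq⁴/S.
1−A = 4 × 5.67×10⁻⁸ × (337)⁴ / 5490 = 0.533.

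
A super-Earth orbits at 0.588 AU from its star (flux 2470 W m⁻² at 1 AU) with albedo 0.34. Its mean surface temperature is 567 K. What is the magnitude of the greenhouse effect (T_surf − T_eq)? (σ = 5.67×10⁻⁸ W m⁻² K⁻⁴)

ΔT ≈ 187.3 K

S = 2470/0.588² = 7144 W m⁻².
T_eq = [S(1−A)/(4σ)]^(1/4) = [7144×0.66/(4×5.67×10⁻⁸)]^(1/4) = 379.7 K.
ΔT = T_surf − T_eq = 567 − 379.7.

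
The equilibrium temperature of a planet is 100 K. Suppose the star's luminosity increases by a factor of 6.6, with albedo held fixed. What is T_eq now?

T_eq ≈ 160 K

T_eq ∝ L^(1/4) · d^(−1/2).
T′ = 100 × 6.6^(1/4) = 160 K.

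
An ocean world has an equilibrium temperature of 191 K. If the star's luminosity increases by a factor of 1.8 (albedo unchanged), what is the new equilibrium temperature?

T_eq ≈ 221 K

T_eq ∝ L^(1/4) · d^(−1/2).
T′ = 191 × 1.8^(1/4) = 221 K.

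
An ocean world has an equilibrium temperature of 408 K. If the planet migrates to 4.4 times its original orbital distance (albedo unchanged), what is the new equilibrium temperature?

T_eq ∝ L^(1/4) · d^(−1/2).
T′ = 408 / 4.4^(1/2) = 195 K.

T_eq ≈ 195 K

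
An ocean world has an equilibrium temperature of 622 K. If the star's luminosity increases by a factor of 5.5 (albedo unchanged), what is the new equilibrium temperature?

T_eq ∝ L^(1/4) · d^(−1/2).
T′ = 622 × 5.5^(1/4) = 953 K.

T_eq ≈ 953 K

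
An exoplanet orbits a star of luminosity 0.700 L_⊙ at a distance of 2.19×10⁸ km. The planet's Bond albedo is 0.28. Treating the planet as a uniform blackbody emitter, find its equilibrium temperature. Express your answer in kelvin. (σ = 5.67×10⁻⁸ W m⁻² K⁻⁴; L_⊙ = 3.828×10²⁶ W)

T_eq ≈ 194 K

d = 2.19×10⁸ km = 2.19×10¹¹ m.
L = 0.700 × 3.828×10²⁶ = 2.68×10²⁶ W.
Flux: S = L/(4πd²) = 2.68×10²⁶/(4π×(2.19×10¹¹)²) = 445 W m⁻².
Energy balance: absorbed = emitted ⇒ πR²·S(1−A) = 4πR²·σT_eq⁴, so T_eq⁴ = S(1−A)/(4σ).
T_eq = [445 × 0.72 / (4 × 5.67×10⁻⁸)]^(1/4) = (1.41×10⁹)^(1/4) = 194 K.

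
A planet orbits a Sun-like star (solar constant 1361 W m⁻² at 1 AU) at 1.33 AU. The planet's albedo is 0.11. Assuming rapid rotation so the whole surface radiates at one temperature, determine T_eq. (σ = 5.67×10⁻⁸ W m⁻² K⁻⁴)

T_eq ≈ 234 K

Flux at 1.33 AU: S = 1361/1.33² = 769 W m⁻².
Energy balance: absorbed = emitted ⇒ πR²·S(1−A) = 4πR²·σT_eq⁴, so T_eq⁴ = S(1−A)/(4σ).
T_eq = [769 × 0.89 / (4 × 5.67×10⁻⁸)]^(1/4) = (3.02×10⁹)^(1/4) = 234 K.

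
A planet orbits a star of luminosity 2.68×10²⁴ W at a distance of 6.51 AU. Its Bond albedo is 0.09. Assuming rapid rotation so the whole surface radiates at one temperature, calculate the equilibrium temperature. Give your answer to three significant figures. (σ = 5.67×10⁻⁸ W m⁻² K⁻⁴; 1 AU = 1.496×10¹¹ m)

T_eq ≈ 30.8 K

d = 6.51 AU = 9.74×10¹¹ m.
Flux: S = L/(4πd²) = 2.68×10²⁴/(4π×(9.74×10¹¹)²) = 0.225 W m⁻².
Energy balance: absorbed = emitted ⇒ πR²·S(1−A) = 4πR²·σT_eq⁴, so T_eq⁴ = S(1−A)/(4σ).
T_eq = [0.225 × 0.91 / (4 × 5.67×10⁻⁸)]^(1/4) = (9.02×10⁵)^(1/4) = 30.8 K.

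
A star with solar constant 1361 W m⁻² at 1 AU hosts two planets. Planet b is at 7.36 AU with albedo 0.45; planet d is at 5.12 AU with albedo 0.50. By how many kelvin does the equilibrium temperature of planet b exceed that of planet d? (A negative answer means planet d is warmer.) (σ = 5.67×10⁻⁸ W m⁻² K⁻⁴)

T_eq = [S₀(1−A)/(4σd²)]^(1/4), so T ∝ (1−A)^(1/4) / √d.
T₁ = [1361×0.55/(4×5.67×10⁻⁸×7.36²)]^(1/4) = 88.35 K.
T₂ = [1361×0.50/(4×5.67×10⁻⁸×5.12²)]^(1/4) = 103.43 K.

ΔT ≈ -15.1 K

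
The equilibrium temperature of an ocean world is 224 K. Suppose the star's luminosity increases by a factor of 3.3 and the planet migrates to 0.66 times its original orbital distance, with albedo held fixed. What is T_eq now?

T_eq ≈ 372 K

T_eq ∝ L^(1/4) · d^(−1/2).
T′ = 224 × 3.3^(1/4) / 0.66^(1/2) = 372 K.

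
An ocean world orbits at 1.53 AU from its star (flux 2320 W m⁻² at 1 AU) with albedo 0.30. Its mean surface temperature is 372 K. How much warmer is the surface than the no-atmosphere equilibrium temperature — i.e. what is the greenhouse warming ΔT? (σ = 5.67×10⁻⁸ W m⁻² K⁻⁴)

ΔT ≈ 136.8 K

S = 2320/1.53² = 991.1 W m⁻².
T_eq = [S(1−A)/(4σ)]^(1/4) = [991.1×0.70/(4×5.67×10⁻⁸)]^(1/4) = 235.2 K.
ΔT = T_surf − T_eq = 372 − 235.2.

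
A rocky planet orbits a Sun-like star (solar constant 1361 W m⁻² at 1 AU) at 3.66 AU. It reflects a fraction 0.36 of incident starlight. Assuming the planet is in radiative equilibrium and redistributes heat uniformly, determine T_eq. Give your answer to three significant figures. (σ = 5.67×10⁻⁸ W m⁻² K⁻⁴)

Flux at 3.66 AU: S = 1361/3.66² = 102 W m⁻².
Energy balance: absorbed = emitted ⇒ πR²·S(1−A) = 4πR²·σT_eq⁴, so T_eq⁴ = S(1−A)/(4σ).
T_eq = [102 × 0.64 / (4 × 5.67×10⁻⁸)]^(1/4) = (2.87×10⁸)^(1/4) = 130 K.

T_eq ≈ 130 K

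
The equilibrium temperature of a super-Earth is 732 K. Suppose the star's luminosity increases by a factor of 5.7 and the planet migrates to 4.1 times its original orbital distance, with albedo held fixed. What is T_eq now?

T_eq ≈ 559 K

T_eq ∝ L^(1/4) · d^(−1/2).
T′ = 732 × 5.7^(1/4) / 4.1^(1/2) = 559 K.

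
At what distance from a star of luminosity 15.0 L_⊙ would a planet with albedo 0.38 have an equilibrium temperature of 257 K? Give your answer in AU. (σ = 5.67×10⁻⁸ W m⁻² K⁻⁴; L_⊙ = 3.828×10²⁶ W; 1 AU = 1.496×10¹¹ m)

L = 15.0 × 3.828×10²⁶ = 5.74×10²⁷ W.
From T_eq⁴ = L(1−A)/(16πσd²): d = √[L(1−A)/(16πσT_eq⁴)].
d = √[5.74×10²⁷ × 0.62 / (16π × 5.67×10⁻⁸ × (257)⁴)] = 5.35×10¹¹ m = 3.58 AU.

d ≈ 3.58 AU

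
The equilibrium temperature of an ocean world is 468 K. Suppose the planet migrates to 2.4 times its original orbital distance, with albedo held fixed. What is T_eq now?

T_eq ≈ 302 K

T_eq ∝ L^(1/4) · d^(−1/2).
T′ = 468 / 2.4^(1/2) = 302 K.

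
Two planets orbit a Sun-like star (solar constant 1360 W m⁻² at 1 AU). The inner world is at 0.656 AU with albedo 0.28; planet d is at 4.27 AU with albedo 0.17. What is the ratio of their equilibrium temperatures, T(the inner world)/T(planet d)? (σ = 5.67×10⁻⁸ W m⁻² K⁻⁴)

T₁/T₂ ≈ 2.462

T_eq = [S₀(1−A)/(4σd²)]^(1/4), so T ∝ (1−A)^(1/4) / √d.
T₁ = [1360×0.72/(4×5.67×10⁻⁸×0.656²)]^(1/4) = 316.49 K.
T₂ = [1360×0.83/(4×5.67×10⁻⁸×4.27²)]^(1/4) = 128.54 K.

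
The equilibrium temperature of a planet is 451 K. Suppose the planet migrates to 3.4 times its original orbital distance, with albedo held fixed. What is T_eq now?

T_eq ≈ 245 K

T_eq ∝ L^(1/4) · d^(−1/2).
T′ = 451 / 3.4^(1/2) = 245 K.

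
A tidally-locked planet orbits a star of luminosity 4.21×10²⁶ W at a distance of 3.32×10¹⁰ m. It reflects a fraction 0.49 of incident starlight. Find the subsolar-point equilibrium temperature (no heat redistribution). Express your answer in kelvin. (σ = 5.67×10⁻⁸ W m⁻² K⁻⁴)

T_ss ≈ 723 K

Flux: S = L/(4πd²) = 4.21×10²⁶/(4π×(3.32×10¹⁰)²) = 3.04×10⁴ W m⁻².
At the subsolar point the surface absorbs S(1−A) and emits σT⁴ per unit area — no factor of 4, since only the local patch is in balance.
T = [3.04×10⁴ × 0.51 / 5.67×10⁻⁸]^(1/4) = (2.73×10¹¹)^(1/4) = 723 K.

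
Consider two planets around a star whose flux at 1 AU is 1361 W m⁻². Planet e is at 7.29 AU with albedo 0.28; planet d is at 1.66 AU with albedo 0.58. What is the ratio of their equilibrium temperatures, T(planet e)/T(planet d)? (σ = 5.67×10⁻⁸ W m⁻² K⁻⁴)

T₁/T₂ ≈ 0.546

T_eq = [S₀(1−A)/(4σd²)]^(1/4), so T ∝ (1−A)^(1/4) / √d.
T₁ = [1361×0.72/(4×5.67×10⁻⁸×7.29²)]^(1/4) = 94.96 K.
T₂ = [1361×0.42/(4×5.67×10⁻⁸×1.66²)]^(1/4) = 173.90 K.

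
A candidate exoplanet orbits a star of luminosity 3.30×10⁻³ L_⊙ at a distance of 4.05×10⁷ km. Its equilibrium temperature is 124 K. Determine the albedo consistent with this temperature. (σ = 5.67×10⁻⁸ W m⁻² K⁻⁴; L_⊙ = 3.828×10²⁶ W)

A ≈ 0.13

d = 4.05×10⁷ km = 4.05×10¹⁰ m.
L = 3.30×10⁻³ × 3.828×10²⁶ = 1.26×10²⁴ W.
Flux: S = L/(4πd²) = 1.26×10²⁴/(4π×(4.05×10¹⁰)²) = 61.3 W m⁻².
From T_eq⁴ = S(1−A)/(4σ): 1−A = 4σT_eq⁴/S.
1−A = 4 × 5.67×10⁻⁸ × (124)⁴ / 61.3 = 0.875.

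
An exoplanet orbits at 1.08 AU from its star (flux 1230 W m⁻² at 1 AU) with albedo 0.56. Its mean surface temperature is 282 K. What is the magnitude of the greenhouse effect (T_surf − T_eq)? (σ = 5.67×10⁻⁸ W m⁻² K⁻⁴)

S = 1230/1.08² = 1055 W m⁻².
T_eq = [S(1−A)/(4σ)]^(1/4) = [1055×0.44/(4×5.67×10⁻⁸)]^(1/4) = 212.7 K.
ΔT = T_surf − T_eq = 282 − 212.7.

ΔT ≈ 69.3 K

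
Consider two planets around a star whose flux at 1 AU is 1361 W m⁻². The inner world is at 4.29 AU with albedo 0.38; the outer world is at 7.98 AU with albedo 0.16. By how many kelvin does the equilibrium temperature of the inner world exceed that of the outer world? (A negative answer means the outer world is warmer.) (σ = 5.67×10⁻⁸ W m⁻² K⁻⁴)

ΔT ≈ 24.9 K

T_eq = [S₀(1−A)/(4σd²)]^(1/4), so T ∝ (1−A)^(1/4) / √d.
T₁ = [1361×0.62/(4×5.67×10⁻⁸×4.29²)]^(1/4) = 119.24 K.
T₂ = [1361×0.84/(4×5.67×10⁻⁸×7.98²)]^(1/4) = 94.32 K.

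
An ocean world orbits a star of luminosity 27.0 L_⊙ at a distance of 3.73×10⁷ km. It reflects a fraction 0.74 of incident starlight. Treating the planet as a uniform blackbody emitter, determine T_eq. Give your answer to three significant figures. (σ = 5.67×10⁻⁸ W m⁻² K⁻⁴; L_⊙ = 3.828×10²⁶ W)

T_eq ≈ 907 K

d = 3.73×10⁷ km = 3.73×10¹⁰ m.
L = 27.0 × 3.828×10²⁶ = 1.03×10²⁸ W.
Flux: S = L/(4πd²) = 1.03×10²⁸/(4π×(3.73×10¹⁰)²) = 5.91×10⁵ W m⁻².
Energy balance: absorbed = emitted ⇒ πR²·S(1−A) = 4πR²·σT_eq⁴, so T_eq⁴ = S(1−A)/(4σ).
T_eq = [5.91×10⁵ × 0.26 / (4 × 5.67×10⁻⁸)]^(1/4) = (6.78×10¹¹)^(1/4) = 907 K.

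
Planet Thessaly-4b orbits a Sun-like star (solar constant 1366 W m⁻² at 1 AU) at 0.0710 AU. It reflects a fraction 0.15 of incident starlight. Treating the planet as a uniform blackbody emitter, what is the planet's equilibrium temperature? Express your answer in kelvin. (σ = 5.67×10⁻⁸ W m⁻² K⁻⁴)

Flux at 0.0710 AU: S = 1366/0.0710² = 2.71×10⁵ W m⁻².
Energy balance: absorbed = emitted ⇒ πR²·S(1−A) = 4πR²·σT_eq⁴, so T_eq⁴ = S(1−A)/(4σ).
T_eq = [2.71×10⁵ × 0.85 / (4 × 5.67×10⁻⁸)]^(1/4) = (1.02×10¹²)^(1/4) = 1000 K.

T_eq ≈ 1000 K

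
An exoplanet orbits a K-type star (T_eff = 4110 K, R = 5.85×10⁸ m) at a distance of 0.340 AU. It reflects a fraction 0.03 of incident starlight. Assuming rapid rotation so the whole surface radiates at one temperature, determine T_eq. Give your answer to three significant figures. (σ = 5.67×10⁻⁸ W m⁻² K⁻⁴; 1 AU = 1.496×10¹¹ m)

T_eq ≈ 309 K

d = 0.340 AU = 5.09×10¹⁰ m.
L = 4πR_⋆²σT_⋆⁴ = 4π(5.85×10⁸)² × 5.67×10⁻⁸ × (4110)⁴ = 6.96×10²⁵ W.
S = L/(4πd²) = 2140 W m⁻².
Energy balance: absorbed = emitted ⇒ πR²·S(1−A) = 4πR²·σT_eq⁴, so T_eq⁴ = S(1−A)/(4σ).
T_eq = [2140 × 0.97 / (4 × 5.67×10⁻⁸)]^(1/4) = (9.15×10⁹)^(1/4) = 309 K.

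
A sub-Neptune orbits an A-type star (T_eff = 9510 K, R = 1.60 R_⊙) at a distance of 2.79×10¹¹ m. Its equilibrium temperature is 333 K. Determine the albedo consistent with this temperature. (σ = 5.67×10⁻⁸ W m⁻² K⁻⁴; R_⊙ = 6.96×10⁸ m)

A ≈ 0.62

R_⋆ = 1.60 × 6.96×10⁸ = 1.11×10⁹ m.
L = 4πR_⋆²σT_⋆⁴ = 4π(1.11×10⁹)² × 5.67×10⁻⁸ × (9510)⁴ = 7.23×10²⁷ W.
S = L/(4πd²) = 7390 W m⁻².
From T_eq⁴ = S(1−A)/(4σ): 1−A = 4σT_eq⁴/S.
1−A = 4 × 5.67×10⁻⁸ × (333)⁴ / 7390 = 0.377.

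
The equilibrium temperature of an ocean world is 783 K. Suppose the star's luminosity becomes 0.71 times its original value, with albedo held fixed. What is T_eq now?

T_eq ∝ L^(1/4) · d^(−1/2).
T′ = 783 × 0.71^(1/4) = 719 K.

T_eq ≈ 719 K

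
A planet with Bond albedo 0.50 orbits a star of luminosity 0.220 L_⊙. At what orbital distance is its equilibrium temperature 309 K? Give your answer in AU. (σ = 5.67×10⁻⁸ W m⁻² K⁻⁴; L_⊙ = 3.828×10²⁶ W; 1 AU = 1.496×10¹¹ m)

d ≈ 0.269 AU

L = 0.220 × 3.828×10²⁶ = 8.42×10²⁵ W.
From T_eq⁴ = L(1−A)/(16πσd²): d = √[L(1−A)/(16πσT_eq⁴)].
d = √[8.42×10²⁵ × 0.50 / (16π × 5.67×10⁻⁸ × (309)⁴)] = 4.03×10¹⁰ m = 0.269 AU.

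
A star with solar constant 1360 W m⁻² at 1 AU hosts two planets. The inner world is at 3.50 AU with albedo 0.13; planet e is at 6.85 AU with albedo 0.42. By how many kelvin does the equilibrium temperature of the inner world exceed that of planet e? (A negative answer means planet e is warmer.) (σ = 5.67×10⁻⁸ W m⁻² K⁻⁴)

T_eq = [S₀(1−A)/(4σd²)]^(1/4), so T ∝ (1−A)^(1/4) / √d.
T₁ = [1360×0.87/(4×5.67×10⁻⁸×3.50²)]^(1/4) = 143.65 K.
T₂ = [1360×0.58/(4×5.67×10⁻⁸×6.85²)]^(1/4) = 92.79 K.

ΔT ≈ 50.9 K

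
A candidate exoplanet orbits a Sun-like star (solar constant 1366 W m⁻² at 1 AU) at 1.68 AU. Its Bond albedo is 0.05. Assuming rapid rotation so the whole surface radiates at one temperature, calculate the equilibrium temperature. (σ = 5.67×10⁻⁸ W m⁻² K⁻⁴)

Flux at 1.68 AU: S = 1366/1.68² = 484 W m⁻².
Energy balance: absorbed = emitted ⇒ πR²·S(1−A) = 4πR²·σT_eq⁴, so T_eq⁴ = S(1−A)/(4σ).
T_eq = [484 × 0.95 / (4 × 5.67×10⁻⁸)]^(1/4) = (2.03×10⁹)^(1/4) = 212 K.

T_eq ≈ 212 K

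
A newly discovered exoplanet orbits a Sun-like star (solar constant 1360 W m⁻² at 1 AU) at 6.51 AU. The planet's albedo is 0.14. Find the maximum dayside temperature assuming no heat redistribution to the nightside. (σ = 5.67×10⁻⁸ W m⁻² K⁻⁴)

T_ss ≈ 149 K

Flux at 6.51 AU: S = 1360/6.51² = 32.1 W m⁻².
With no redistribution each surface element balances locally: S(1−A) = σT⁴.
T = [32.1 × 0.86 / 5.67×10⁻⁸]^(1/4) = (4.87×10⁸)^(1/4) = 149 K.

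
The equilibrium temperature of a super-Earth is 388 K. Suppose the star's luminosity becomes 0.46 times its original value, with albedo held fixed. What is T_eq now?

T_eq ∝ L^(1/4) · d^(−1/2).
T′ = 388 × 0.46^(1/4) = 320 K.

T_eq ≈ 320 K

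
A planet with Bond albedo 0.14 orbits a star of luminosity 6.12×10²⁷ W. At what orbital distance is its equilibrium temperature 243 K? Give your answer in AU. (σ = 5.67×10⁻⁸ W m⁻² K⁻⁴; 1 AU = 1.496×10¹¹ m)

From T_eq⁴ = L(1−A)/(16πσd²): d = √[L(1−A)/(16πσT_eq⁴)].
d = √[6.12×10²⁷ × 0.86 / (16π × 5.67×10⁻⁸ × (243)⁴)] = 7.28×10¹¹ m = 4.86 AU.

d ≈ 4.86 AU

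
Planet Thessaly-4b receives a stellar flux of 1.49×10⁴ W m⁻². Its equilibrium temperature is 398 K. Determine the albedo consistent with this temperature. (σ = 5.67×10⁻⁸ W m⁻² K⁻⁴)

From T_eq⁴ = S(1−A)/(4σ): 1−A = 4σT_eq⁴/S.
1−A = 4 × 5.67×10⁻⁸ × (398)⁴ / 1.49×10⁴ = 0.382.

A ≈ 0.62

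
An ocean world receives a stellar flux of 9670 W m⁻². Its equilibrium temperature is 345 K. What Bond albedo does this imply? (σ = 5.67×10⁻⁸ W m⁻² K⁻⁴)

From T_eq⁴ = S(1−A)/(4σ): 1−A = 4σT_eq⁴/S.
1−A = 4 × 5.67×10⁻⁸ × (345)⁴ / 9670 = 0.332.

A ≈ 0.67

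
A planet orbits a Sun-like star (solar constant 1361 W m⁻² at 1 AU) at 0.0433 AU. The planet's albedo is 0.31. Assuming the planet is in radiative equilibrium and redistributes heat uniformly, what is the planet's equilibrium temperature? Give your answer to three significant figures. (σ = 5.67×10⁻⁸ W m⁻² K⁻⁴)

T_eq ≈ 1220 K

Flux at 0.0433 AU: S = 1361/0.0433² = 7.26×10⁵ W m⁻².
Energy balance: absorbed = emitted ⇒ πR²·S(1−A) = 4πR²·σT_eq⁴, so T_eq⁴ = S(1−A)/(4σ).
T_eq = [7.26×10⁵ × 0.69 / (4 × 5.67×10⁻⁸)]^(1/4) = (2.21×10¹²)^(1/4) = 1220 K.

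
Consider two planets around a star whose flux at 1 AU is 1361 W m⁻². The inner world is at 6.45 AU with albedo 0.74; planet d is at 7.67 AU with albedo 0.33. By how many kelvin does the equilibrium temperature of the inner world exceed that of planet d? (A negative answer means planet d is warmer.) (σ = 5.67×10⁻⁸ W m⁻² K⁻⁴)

ΔT ≈ -12.7 K

T_eq = [S₀(1−A)/(4σd²)]^(1/4), so T ∝ (1−A)^(1/4) / √d.
T₁ = [1361×0.26/(4×5.67×10⁻⁸×6.45²)]^(1/4) = 78.26 K.
T₂ = [1361×0.67/(4×5.67×10⁻⁸×7.67²)]^(1/4) = 90.92 K.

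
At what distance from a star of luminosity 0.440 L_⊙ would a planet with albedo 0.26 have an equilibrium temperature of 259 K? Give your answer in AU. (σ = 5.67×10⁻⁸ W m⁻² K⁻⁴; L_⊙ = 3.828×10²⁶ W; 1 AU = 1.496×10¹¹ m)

L = 0.440 × 3.828×10²⁶ = 1.68×10²⁶ W.
From T_eq⁴ = L(1−A)/(16πσd²): d = √[L(1−A)/(16πσT_eq⁴)].
d = √[1.68×10²⁶ × 0.74 / (16π × 5.67×10⁻⁸ × (259)⁴)] = 9.86×10¹⁰ m = 0.659 AU.

d ≈ 0.659 AU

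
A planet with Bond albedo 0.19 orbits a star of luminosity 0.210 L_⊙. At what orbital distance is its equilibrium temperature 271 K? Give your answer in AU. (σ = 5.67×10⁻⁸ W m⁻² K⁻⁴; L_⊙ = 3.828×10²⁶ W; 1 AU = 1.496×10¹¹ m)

L = 0.210 × 3.828×10²⁶ = 8.04×10²⁵ W.
From T_eq⁴ = L(1−A)/(16πσd²): d = √[L(1−A)/(16πσT_eq⁴)].
d = √[8.04×10²⁵ × 0.81 / (16π × 5.67×10⁻⁸ × (271)⁴)] = 6.51×10¹⁰ m = 0.435 AU.

d ≈ 0.435 AU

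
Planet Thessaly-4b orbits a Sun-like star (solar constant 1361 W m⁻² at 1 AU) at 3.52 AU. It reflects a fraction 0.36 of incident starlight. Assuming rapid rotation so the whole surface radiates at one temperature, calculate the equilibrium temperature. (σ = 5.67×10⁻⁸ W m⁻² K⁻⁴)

Flux at 3.52 AU: S = 1361/3.52² = 110 W m⁻².
Energy balance: absorbed = emitted ⇒ πR²·S(1−A) = 4πR²·σT_eq⁴, so T_eq⁴ = S(1−A)/(4σ).
T_eq = [110 × 0.64 / (4 × 5.67×10⁻⁸)]^(1/4) = (3.10×10⁸)^(1/4) = 133 K.

T_eq ≈ 133 K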